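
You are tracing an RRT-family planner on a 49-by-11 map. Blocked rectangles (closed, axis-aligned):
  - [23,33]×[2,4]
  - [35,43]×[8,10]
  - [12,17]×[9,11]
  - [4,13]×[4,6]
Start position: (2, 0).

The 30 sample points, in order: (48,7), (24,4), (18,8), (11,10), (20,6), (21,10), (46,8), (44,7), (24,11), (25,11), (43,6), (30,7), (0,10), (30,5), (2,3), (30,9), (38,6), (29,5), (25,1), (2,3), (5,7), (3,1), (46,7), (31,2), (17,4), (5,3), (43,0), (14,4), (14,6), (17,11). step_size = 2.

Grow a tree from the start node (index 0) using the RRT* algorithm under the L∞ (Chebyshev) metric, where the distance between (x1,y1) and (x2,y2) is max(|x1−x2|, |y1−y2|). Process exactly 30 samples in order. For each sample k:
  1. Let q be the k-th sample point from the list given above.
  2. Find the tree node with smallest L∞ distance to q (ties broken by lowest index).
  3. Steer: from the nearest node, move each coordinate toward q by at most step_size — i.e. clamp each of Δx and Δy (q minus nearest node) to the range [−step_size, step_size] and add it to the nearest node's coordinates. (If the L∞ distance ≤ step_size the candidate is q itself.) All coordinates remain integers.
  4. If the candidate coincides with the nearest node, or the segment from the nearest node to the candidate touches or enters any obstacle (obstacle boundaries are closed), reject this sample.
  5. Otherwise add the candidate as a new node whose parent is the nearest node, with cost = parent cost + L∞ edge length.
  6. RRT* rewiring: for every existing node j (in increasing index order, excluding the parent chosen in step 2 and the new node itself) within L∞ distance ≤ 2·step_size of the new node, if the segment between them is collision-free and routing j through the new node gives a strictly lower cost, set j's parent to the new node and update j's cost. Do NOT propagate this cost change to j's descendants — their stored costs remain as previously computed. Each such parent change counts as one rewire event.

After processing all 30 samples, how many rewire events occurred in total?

Rewire events: 1

1. q=(48,7) nearest=0 d=46 new=(4,2) → add node 1 parent=0 cost=2
2. q=(24,4) nearest=1 d=20 new=(6,4) → blocked by [4,13]×[4,6], reject
3. q=(18,8) nearest=1 d=14 new=(6,4) → blocked by [4,13]×[4,6], reject
4. q=(11,10) nearest=1 d=8 new=(6,4) → blocked by [4,13]×[4,6], reject
5. q=(20,6) nearest=1 d=16 new=(6,4) → blocked by [4,13]×[4,6], reject
6. q=(21,10) nearest=1 d=17 new=(6,4) → blocked by [4,13]×[4,6], reject
7. q=(46,8) nearest=1 d=42 new=(6,4) → blocked by [4,13]×[4,6], reject
8. q=(44,7) nearest=1 d=40 new=(6,4) → blocked by [4,13]×[4,6], reject
9. q=(24,11) nearest=1 d=20 new=(6,4) → blocked by [4,13]×[4,6], reject
10. q=(25,11) nearest=1 d=21 new=(6,4) → blocked by [4,13]×[4,6], reject
11. q=(43,6) nearest=1 d=39 new=(6,4) → blocked by [4,13]×[4,6], reject
12. q=(30,7) nearest=1 d=26 new=(6,4) → blocked by [4,13]×[4,6], reject
13. q=(0,10) nearest=1 d=8 new=(2,4) → add node 2 parent=1 cost=4
14. q=(30,5) nearest=1 d=26 new=(6,4) → blocked by [4,13]×[4,6], reject
15. q=(2,3) nearest=2 d=1 new=(2,3) → add node 3 parent=2 cost=5
16. q=(30,9) nearest=1 d=26 new=(6,4) → blocked by [4,13]×[4,6], reject
17. q=(38,6) nearest=1 d=34 new=(6,4) → blocked by [4,13]×[4,6], reject
18. q=(29,5) nearest=1 d=25 new=(6,4) → blocked by [4,13]×[4,6], reject
19. q=(25,1) nearest=1 d=21 new=(6,1) → add node 4 parent=1 cost=4
20. q=(2,3) nearest=3 d=0 → coincident, reject
21. q=(5,7) nearest=2 d=3 new=(4,6) → blocked by [4,13]×[4,6], reject
22. q=(3,1) nearest=0 d=1 new=(3,1) → add node 5 parent=0 cost=1; rewire 3→5 (3<5)
23. q=(46,7) nearest=4 d=40 new=(8,3) → add node 6 parent=4 cost=6
24. q=(31,2) nearest=6 d=23 new=(10,2) → add node 7 parent=6 cost=8
25. q=(17,4) nearest=7 d=7 new=(12,4) → blocked by [4,13]×[4,6], reject
26. q=(5,3) nearest=1 d=1 new=(5,3) → add node 8 parent=1 cost=3
27. q=(43,0) nearest=7 d=33 new=(12,0) → add node 9 parent=7 cost=10
28. q=(14,4) nearest=7 d=4 new=(12,4) → blocked by [4,13]×[4,6], reject
29. q=(14,6) nearest=7 d=4 new=(12,4) → blocked by [4,13]×[4,6], reject
30. q=(17,11) nearest=6 d=9 new=(10,5) → blocked by [4,13]×[4,6], reject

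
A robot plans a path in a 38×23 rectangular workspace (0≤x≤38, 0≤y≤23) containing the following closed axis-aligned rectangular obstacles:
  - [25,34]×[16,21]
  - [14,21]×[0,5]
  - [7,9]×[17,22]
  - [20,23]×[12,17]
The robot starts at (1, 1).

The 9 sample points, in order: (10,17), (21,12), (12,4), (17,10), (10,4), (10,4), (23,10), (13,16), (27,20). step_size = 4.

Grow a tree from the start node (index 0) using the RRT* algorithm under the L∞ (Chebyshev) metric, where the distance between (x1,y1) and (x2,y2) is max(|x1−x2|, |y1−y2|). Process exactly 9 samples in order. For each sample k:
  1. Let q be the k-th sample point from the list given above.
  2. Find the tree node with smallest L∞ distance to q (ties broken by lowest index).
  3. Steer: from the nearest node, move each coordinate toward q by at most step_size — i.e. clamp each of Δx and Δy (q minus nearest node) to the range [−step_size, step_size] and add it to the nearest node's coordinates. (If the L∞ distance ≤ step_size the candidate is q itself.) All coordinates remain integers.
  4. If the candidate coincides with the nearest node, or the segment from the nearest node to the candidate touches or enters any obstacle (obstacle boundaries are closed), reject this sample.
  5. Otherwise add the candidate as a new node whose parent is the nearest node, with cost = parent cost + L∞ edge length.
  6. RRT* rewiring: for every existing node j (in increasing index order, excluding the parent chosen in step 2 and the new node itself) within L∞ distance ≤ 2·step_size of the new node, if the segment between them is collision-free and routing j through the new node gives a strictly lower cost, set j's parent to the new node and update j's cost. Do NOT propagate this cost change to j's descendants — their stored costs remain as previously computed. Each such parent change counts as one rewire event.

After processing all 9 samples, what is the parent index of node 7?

1. q=(10,17) nearest=0 d=16 new=(5,5) → add node 1 parent=0 cost=4
2. q=(21,12) nearest=1 d=16 new=(9,9) → add node 2 parent=1 cost=8
3. q=(12,4) nearest=2 d=5 new=(12,5) → add node 3 parent=2 cost=12
4. q=(17,10) nearest=3 d=5 new=(16,9) → add node 4 parent=3 cost=16
5. q=(10,4) nearest=3 d=2 new=(10,4) → add node 5 parent=3 cost=14
6. q=(10,4) nearest=5 d=0 → coincident, reject
7. q=(23,10) nearest=4 d=7 new=(20,10) → add node 6 parent=4 cost=20
8. q=(13,16) nearest=2 d=7 new=(13,13) → add node 7 parent=2 cost=12; rewire 6→7 (19<20)
9. q=(27,20) nearest=6 d=10 new=(24,14) → blocked by [20,23]×[12,17], reject

Parent of node 7: 2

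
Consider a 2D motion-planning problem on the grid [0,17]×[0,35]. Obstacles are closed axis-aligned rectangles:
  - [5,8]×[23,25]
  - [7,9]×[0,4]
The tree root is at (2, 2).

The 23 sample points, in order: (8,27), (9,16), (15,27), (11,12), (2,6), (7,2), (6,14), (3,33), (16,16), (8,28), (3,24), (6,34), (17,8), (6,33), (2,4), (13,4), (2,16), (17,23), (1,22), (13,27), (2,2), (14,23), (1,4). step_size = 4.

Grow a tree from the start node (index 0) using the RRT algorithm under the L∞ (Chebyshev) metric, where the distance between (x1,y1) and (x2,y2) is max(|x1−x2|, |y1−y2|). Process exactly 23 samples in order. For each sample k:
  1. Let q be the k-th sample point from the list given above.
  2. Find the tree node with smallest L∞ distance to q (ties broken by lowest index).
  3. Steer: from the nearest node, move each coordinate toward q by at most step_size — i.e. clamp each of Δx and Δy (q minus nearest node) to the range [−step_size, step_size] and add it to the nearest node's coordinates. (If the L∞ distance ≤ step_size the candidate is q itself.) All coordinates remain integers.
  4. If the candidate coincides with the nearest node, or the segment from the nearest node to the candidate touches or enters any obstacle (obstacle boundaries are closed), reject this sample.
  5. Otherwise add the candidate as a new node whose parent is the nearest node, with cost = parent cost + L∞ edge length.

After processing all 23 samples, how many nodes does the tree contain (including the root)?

1. q=(8,27) nearest=0 d=25 new=(6,6) → add node 1 parent=0 cost=4
2. q=(9,16) nearest=1 d=10 new=(9,10) → add node 2 parent=1 cost=8
3. q=(15,27) nearest=2 d=17 new=(13,14) → add node 3 parent=2 cost=12
4. q=(11,12) nearest=2 d=2 new=(11,12) → add node 4 parent=2 cost=10
5. q=(2,6) nearest=0 d=4 new=(2,6) → add node 5 parent=0 cost=4
6. q=(7,2) nearest=1 d=4 new=(7,2) → blocked by [7,9]×[0,4], reject
7. q=(6,14) nearest=2 d=4 new=(6,14) → add node 6 parent=2 cost=12
8. q=(3,33) nearest=3 d=19 new=(9,18) → add node 7 parent=3 cost=16
9. q=(16,16) nearest=3 d=3 new=(16,16) → add node 8 parent=3 cost=15
10. q=(8,28) nearest=7 d=10 new=(8,22) → add node 9 parent=7 cost=20
11. q=(3,24) nearest=9 d=5 new=(4,24) → blocked by [5,8]×[23,25], reject
12. q=(6,34) nearest=9 d=12 new=(6,26) → blocked by [5,8]×[23,25], reject
13. q=(17,8) nearest=3 d=6 new=(17,10) → add node 10 parent=3 cost=16
14. q=(6,33) nearest=9 d=11 new=(6,26) → blocked by [5,8]×[23,25], reject
15. q=(2,4) nearest=0 d=2 new=(2,4) → add node 11 parent=0 cost=2
16. q=(13,4) nearest=2 d=6 new=(13,6) → add node 12 parent=2 cost=12
17. q=(2,16) nearest=6 d=4 new=(2,16) → add node 13 parent=6 cost=16
18. q=(17,23) nearest=8 d=7 new=(17,20) → add node 14 parent=8 cost=19
19. q=(1,22) nearest=13 d=6 new=(1,20) → add node 15 parent=13 cost=20
20. q=(13,27) nearest=9 d=5 new=(12,26) → add node 16 parent=9 cost=24
21. q=(2,2) nearest=0 d=0 → coincident, reject
22. q=(14,23) nearest=14 d=3 new=(14,23) → add node 17 parent=14 cost=22
23. q=(1,4) nearest=11 d=1 new=(1,4) → add node 18 parent=11 cost=3

Node count: 19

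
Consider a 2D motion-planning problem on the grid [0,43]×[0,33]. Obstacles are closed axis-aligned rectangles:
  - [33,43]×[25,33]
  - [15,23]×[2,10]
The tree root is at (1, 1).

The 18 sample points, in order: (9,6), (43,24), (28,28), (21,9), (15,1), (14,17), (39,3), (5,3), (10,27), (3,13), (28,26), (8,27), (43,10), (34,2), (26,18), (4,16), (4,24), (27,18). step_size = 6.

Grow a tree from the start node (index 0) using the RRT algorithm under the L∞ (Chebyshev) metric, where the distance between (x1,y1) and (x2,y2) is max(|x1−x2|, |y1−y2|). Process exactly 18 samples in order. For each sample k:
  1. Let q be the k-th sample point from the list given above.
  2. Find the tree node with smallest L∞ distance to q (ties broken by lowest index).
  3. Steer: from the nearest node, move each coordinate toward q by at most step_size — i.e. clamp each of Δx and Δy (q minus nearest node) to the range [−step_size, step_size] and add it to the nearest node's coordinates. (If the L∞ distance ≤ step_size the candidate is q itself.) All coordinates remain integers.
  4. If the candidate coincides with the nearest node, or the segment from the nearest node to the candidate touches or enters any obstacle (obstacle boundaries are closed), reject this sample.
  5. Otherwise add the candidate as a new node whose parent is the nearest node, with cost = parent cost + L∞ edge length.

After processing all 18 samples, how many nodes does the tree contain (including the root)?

Node count: 18

1. q=(9,6) nearest=0 d=8 new=(7,6) → add node 1 parent=0 cost=6
2. q=(43,24) nearest=1 d=36 new=(13,12) → add node 2 parent=1 cost=12
3. q=(28,28) nearest=2 d=16 new=(19,18) → add node 3 parent=2 cost=18
4. q=(21,9) nearest=2 d=8 new=(19,9) → blocked by [15,23]×[2,10], reject
5. q=(15,1) nearest=1 d=8 new=(13,1) → add node 4 parent=1 cost=12
6. q=(14,17) nearest=2 d=5 new=(14,17) → add node 5 parent=2 cost=17
7. q=(39,3) nearest=3 d=20 new=(25,12) → add node 6 parent=3 cost=24
8. q=(5,3) nearest=1 d=3 new=(5,3) → add node 7 parent=1 cost=9
9. q=(10,27) nearest=3 d=9 new=(13,24) → add node 8 parent=3 cost=24
10. q=(3,13) nearest=1 d=7 new=(3,12) → add node 9 parent=1 cost=12
11. q=(28,26) nearest=3 d=9 new=(25,24) → add node 10 parent=3 cost=24
12. q=(8,27) nearest=8 d=5 new=(8,27) → add node 11 parent=8 cost=29
13. q=(43,10) nearest=6 d=18 new=(31,10) → add node 12 parent=6 cost=30
14. q=(34,2) nearest=12 d=8 new=(34,4) → add node 13 parent=12 cost=36
15. q=(26,18) nearest=6 d=6 new=(26,18) → add node 14 parent=6 cost=30
16. q=(4,16) nearest=9 d=4 new=(4,16) → add node 15 parent=9 cost=16
17. q=(4,24) nearest=11 d=4 new=(4,24) → add node 16 parent=11 cost=33
18. q=(27,18) nearest=14 d=1 new=(27,18) → add node 17 parent=14 cost=31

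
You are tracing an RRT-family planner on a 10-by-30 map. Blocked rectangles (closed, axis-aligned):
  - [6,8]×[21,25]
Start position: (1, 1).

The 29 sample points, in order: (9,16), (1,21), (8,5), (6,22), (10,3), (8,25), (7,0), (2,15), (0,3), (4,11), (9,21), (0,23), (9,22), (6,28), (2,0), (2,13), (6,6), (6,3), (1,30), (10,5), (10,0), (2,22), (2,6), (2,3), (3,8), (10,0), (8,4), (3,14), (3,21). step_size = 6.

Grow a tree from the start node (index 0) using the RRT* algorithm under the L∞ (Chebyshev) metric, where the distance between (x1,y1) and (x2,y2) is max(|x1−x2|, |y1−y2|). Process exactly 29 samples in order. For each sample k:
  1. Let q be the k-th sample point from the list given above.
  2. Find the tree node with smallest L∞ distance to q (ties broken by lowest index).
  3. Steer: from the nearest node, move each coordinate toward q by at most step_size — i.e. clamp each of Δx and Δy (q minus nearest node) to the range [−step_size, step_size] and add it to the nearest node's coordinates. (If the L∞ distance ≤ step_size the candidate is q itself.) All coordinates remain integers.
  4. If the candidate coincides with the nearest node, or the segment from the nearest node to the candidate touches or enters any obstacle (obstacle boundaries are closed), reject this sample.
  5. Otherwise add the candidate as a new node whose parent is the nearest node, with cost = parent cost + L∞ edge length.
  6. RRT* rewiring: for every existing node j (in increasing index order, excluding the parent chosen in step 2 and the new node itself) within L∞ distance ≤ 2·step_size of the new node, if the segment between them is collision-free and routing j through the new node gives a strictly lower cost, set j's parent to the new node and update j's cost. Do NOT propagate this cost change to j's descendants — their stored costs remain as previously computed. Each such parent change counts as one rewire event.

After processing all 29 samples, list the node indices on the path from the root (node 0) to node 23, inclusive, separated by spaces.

1. q=(9,16) nearest=0 d=15 new=(7,7) → add node 1 parent=0 cost=6
2. q=(1,21) nearest=1 d=14 new=(1,13) → add node 2 parent=1 cost=12
3. q=(8,5) nearest=1 d=2 new=(8,5) → add node 3 parent=1 cost=8
4. q=(6,22) nearest=2 d=9 new=(6,19) → add node 4 parent=2 cost=18
5. q=(10,3) nearest=3 d=2 new=(10,3) → add node 5 parent=3 cost=10
6. q=(8,25) nearest=4 d=6 new=(8,25) → blocked by [6,8]×[21,25], reject
7. q=(7,0) nearest=5 d=3 new=(7,0) → add node 6 parent=5 cost=13
8. q=(2,15) nearest=2 d=2 new=(2,15) → add node 7 parent=2 cost=14
9. q=(0,3) nearest=0 d=2 new=(0,3) → add node 8 parent=0 cost=2; rewire 6→8 (9<13)
10. q=(4,11) nearest=2 d=3 new=(4,11) → add node 9 parent=2 cost=15
11. q=(9,21) nearest=4 d=3 new=(9,21) → add node 10 parent=4 cost=21
12. q=(0,23) nearest=4 d=6 new=(0,23) → add node 11 parent=4 cost=24
13. q=(9,22) nearest=10 d=1 new=(9,22) → add node 12 parent=10 cost=22
14. q=(6,28) nearest=11 d=6 new=(6,28) → add node 13 parent=11 cost=30
15. q=(2,0) nearest=0 d=1 new=(2,0) → add node 14 parent=0 cost=1; rewire 3→14 (7<8); rewire 5→14 (9<10); rewire 6→14 (6<9); rewire 9→14 (12<15)
16. q=(2,13) nearest=2 d=1 new=(2,13) → add node 15 parent=2 cost=13; rewire 11→15 (23<24)
17. q=(6,6) nearest=1 d=1 new=(6,6) → add node 16 parent=1 cost=7
18. q=(6,3) nearest=3 d=2 new=(6,3) → add node 17 parent=3 cost=9
19. q=(1,30) nearest=13 d=5 new=(1,30) → add node 18 parent=13 cost=35
20. q=(10,5) nearest=3 d=2 new=(10,5) → add node 19 parent=3 cost=9
21. q=(10,0) nearest=5 d=3 new=(10,0) → add node 20 parent=5 cost=12
22. q=(2,22) nearest=11 d=2 new=(2,22) → add node 21 parent=11 cost=25; rewire 18→21 (33<35)
23. q=(2,6) nearest=8 d=3 new=(2,6) → add node 22 parent=8 cost=5; rewire 9→22 (10<12); rewire 15→22 (12<13)
24. q=(2,3) nearest=0 d=2 new=(2,3) → add node 23 parent=0 cost=2; rewire 16→23 (6<7); rewire 17→23 (6<9); rewire 20→23 (10<12)
25. q=(3,8) nearest=22 d=2 new=(3,8) → add node 24 parent=22 cost=7
26. q=(10,0) nearest=20 d=0 → coincident, reject
27. q=(8,4) nearest=3 d=1 new=(8,4) → add node 25 parent=3 cost=8
28. q=(3,14) nearest=7 d=1 new=(3,14) → add node 26 parent=7 cost=15; rewire 21→26 (23<25)
29. q=(3,21) nearest=21 d=1 new=(3,21) → add node 27 parent=21 cost=24

Path: 0 23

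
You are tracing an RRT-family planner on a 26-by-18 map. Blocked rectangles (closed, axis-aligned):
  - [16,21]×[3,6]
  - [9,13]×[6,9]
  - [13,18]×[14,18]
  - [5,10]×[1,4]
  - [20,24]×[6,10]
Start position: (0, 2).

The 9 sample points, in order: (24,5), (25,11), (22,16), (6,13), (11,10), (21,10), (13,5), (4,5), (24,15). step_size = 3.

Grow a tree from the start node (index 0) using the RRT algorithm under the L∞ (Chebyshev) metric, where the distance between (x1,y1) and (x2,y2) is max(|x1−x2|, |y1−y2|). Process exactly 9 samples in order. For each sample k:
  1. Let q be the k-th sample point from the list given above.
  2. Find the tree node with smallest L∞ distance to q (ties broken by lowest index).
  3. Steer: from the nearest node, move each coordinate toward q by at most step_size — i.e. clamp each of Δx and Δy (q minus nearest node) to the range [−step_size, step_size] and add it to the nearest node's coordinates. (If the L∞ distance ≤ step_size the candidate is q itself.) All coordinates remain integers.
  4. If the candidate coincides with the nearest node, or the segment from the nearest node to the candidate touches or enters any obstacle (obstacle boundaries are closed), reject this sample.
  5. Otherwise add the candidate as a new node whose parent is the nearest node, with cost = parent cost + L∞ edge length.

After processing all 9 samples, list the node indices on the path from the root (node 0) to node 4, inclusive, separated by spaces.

1. q=(24,5) nearest=0 d=24 new=(3,5) → add node 1 parent=0 cost=3
2. q=(25,11) nearest=1 d=22 new=(6,8) → add node 2 parent=1 cost=6
3. q=(22,16) nearest=2 d=16 new=(9,11) → add node 3 parent=2 cost=9
4. q=(6,13) nearest=3 d=3 new=(6,13) → add node 4 parent=3 cost=12
5. q=(11,10) nearest=3 d=2 new=(11,10) → add node 5 parent=3 cost=11
6. q=(21,10) nearest=5 d=10 new=(14,10) → add node 6 parent=5 cost=14
7. q=(13,5) nearest=5 d=5 new=(13,7) → blocked by [9,13]×[6,9], reject
8. q=(4,5) nearest=1 d=1 new=(4,5) → add node 7 parent=1 cost=4
9. q=(24,15) nearest=6 d=10 new=(17,13) → add node 8 parent=6 cost=17

Path: 0 1 2 3 4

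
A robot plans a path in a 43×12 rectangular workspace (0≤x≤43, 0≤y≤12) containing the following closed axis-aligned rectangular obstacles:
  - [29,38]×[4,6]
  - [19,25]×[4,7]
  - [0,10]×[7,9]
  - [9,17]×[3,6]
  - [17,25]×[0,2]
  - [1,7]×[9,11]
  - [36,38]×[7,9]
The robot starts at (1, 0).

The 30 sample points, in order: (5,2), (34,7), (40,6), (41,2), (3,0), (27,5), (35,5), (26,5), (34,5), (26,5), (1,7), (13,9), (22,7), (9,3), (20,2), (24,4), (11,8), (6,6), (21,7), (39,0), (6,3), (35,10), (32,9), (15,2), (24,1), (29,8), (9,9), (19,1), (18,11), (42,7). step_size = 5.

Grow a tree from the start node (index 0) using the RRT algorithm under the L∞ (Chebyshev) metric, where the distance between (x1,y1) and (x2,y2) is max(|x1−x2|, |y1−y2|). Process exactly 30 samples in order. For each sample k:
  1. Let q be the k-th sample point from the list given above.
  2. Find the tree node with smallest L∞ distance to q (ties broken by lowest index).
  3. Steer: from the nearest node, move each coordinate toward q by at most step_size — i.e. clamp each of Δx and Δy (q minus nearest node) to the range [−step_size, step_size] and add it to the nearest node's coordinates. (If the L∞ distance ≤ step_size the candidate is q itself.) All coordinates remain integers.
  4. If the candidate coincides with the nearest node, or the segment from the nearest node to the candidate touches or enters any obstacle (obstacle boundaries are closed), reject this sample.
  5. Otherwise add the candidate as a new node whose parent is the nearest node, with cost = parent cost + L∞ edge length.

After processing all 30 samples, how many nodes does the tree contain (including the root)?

1. q=(5,2) nearest=0 d=4 new=(5,2) → add node 1 parent=0 cost=4
2. q=(34,7) nearest=1 d=29 new=(10,7) → blocked by [0,10]×[7,9], reject
3. q=(40,6) nearest=1 d=35 new=(10,6) → blocked by [9,17]×[3,6], reject
4. q=(41,2) nearest=1 d=36 new=(10,2) → add node 2 parent=1 cost=9
5. q=(3,0) nearest=0 d=2 new=(3,0) → add node 3 parent=0 cost=2
6. q=(27,5) nearest=2 d=17 new=(15,5) → blocked by [9,17]×[3,6], reject
7. q=(35,5) nearest=2 d=25 new=(15,5) → blocked by [9,17]×[3,6], reject
8. q=(26,5) nearest=2 d=16 new=(15,5) → blocked by [9,17]×[3,6], reject
9. q=(34,5) nearest=2 d=24 new=(15,5) → blocked by [9,17]×[3,6], reject
10. q=(26,5) nearest=2 d=16 new=(15,5) → blocked by [9,17]×[3,6], reject
11. q=(1,7) nearest=1 d=5 new=(1,7) → blocked by [0,10]×[7,9], reject
12. q=(13,9) nearest=2 d=7 new=(13,7) → blocked by [9,17]×[3,6], reject
13. q=(22,7) nearest=2 d=12 new=(15,7) → blocked by [9,17]×[3,6], reject
14. q=(9,3) nearest=2 d=1 new=(9,3) → blocked by [9,17]×[3,6], reject
15. q=(20,2) nearest=2 d=10 new=(15,2) → add node 4 parent=2 cost=14
16. q=(24,4) nearest=4 d=9 new=(20,4) → blocked by [19,25]×[4,7], reject
17. q=(11,8) nearest=1 d=6 new=(10,7) → blocked by [0,10]×[7,9], reject
18. q=(6,6) nearest=1 d=4 new=(6,6) → add node 5 parent=1 cost=8
19. q=(21,7) nearest=4 d=6 new=(20,7) → blocked by [19,25]×[4,7], reject
20. q=(39,0) nearest=4 d=24 new=(20,0) → blocked by [17,25]×[0,2], reject
21. q=(6,3) nearest=1 d=1 new=(6,3) → add node 6 parent=1 cost=5
22. q=(35,10) nearest=4 d=20 new=(20,7) → blocked by [19,25]×[4,7], reject
23. q=(32,9) nearest=4 d=17 new=(20,7) → blocked by [19,25]×[4,7], reject
24. q=(15,2) nearest=4 d=0 → coincident, reject
25. q=(24,1) nearest=4 d=9 new=(20,1) → blocked by [17,25]×[0,2], reject
26. q=(29,8) nearest=4 d=14 new=(20,7) → blocked by [19,25]×[4,7], reject
27. q=(9,9) nearest=5 d=3 new=(9,9) → blocked by [0,10]×[7,9], reject
28. q=(19,1) nearest=4 d=4 new=(19,1) → blocked by [17,25]×[0,2], reject
29. q=(18,11) nearest=2 d=9 new=(15,7) → blocked by [9,17]×[3,6], reject
30. q=(42,7) nearest=4 d=27 new=(20,7) → blocked by [19,25]×[4,7], reject

Node count: 7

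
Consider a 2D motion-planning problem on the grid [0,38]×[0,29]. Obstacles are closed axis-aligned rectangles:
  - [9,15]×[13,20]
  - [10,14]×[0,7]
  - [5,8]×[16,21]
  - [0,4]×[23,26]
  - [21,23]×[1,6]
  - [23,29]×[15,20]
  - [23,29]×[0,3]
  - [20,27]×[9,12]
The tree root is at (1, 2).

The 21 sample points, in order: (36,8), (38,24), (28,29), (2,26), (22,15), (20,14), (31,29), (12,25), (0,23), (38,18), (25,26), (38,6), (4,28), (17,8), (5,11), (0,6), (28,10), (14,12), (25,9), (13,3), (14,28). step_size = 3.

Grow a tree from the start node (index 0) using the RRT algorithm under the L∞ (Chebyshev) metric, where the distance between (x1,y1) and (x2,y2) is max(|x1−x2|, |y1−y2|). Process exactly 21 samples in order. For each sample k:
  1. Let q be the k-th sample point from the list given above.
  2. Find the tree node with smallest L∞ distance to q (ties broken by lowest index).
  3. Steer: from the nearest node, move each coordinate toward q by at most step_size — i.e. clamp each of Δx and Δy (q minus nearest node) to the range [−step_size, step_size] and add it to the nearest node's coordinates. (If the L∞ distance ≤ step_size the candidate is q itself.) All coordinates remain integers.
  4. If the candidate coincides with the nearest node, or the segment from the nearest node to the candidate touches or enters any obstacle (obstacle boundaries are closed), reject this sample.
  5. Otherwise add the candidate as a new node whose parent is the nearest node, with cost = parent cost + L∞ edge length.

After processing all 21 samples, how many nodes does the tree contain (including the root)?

Node count: 11

1. q=(36,8) nearest=0 d=35 new=(4,5) → add node 1 parent=0 cost=3
2. q=(38,24) nearest=1 d=34 new=(7,8) → add node 2 parent=1 cost=6
3. q=(28,29) nearest=2 d=21 new=(10,11) → add node 3 parent=2 cost=9
4. q=(2,26) nearest=3 d=15 new=(7,14) → add node 4 parent=3 cost=12
5. q=(22,15) nearest=3 d=12 new=(13,14) → blocked by [9,15]×[13,20], reject
6. q=(20,14) nearest=3 d=10 new=(13,14) → blocked by [9,15]×[13,20], reject
7. q=(31,29) nearest=3 d=21 new=(13,14) → blocked by [9,15]×[13,20], reject
8. q=(12,25) nearest=4 d=11 new=(10,17) → blocked by [9,15]×[13,20], reject
9. q=(0,23) nearest=4 d=9 new=(4,17) → blocked by [5,8]×[16,21], reject
10. q=(38,18) nearest=3 d=28 new=(13,14) → blocked by [9,15]×[13,20], reject
11. q=(25,26) nearest=3 d=15 new=(13,14) → blocked by [9,15]×[13,20], reject
12. q=(38,6) nearest=3 d=28 new=(13,8) → add node 5 parent=3 cost=12
13. q=(4,28) nearest=4 d=14 new=(4,17) → blocked by [5,8]×[16,21], reject
14. q=(17,8) nearest=5 d=4 new=(16,8) → add node 6 parent=5 cost=15
15. q=(5,11) nearest=2 d=3 new=(5,11) → add node 7 parent=2 cost=9
16. q=(0,6) nearest=0 d=4 new=(0,5) → add node 8 parent=0 cost=3
17. q=(28,10) nearest=6 d=12 new=(19,10) → add node 9 parent=6 cost=18
18. q=(14,12) nearest=3 d=4 new=(13,12) → add node 10 parent=3 cost=12
19. q=(25,9) nearest=9 d=6 new=(22,9) → blocked by [20,27]×[9,12], reject
20. q=(13,3) nearest=5 d=5 new=(13,5) → blocked by [10,14]×[0,7], reject
21. q=(14,28) nearest=4 d=14 new=(10,17) → blocked by [9,15]×[13,20], reject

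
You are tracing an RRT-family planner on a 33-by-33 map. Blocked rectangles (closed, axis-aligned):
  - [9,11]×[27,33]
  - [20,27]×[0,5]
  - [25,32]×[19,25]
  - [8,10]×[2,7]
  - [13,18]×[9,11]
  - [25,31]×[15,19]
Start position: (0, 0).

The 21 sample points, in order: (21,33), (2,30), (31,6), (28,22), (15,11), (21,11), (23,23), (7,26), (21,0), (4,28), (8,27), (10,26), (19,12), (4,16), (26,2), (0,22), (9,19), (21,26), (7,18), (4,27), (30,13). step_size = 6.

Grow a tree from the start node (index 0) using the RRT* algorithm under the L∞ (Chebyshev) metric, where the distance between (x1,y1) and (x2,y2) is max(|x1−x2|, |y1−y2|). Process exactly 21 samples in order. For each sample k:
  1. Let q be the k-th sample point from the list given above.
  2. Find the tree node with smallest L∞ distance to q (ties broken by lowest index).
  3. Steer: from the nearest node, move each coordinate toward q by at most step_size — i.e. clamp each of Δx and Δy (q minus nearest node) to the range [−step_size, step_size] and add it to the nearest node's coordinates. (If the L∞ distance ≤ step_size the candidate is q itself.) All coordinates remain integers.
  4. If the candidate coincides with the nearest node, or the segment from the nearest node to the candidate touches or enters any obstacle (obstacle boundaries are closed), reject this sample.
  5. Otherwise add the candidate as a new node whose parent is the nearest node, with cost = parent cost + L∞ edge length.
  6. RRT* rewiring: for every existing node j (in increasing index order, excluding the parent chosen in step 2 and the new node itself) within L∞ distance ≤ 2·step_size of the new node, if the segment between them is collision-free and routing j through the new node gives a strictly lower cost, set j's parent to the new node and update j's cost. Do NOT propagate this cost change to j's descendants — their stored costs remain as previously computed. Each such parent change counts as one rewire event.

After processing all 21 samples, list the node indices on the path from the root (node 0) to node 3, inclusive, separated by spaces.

1. q=(21,33) nearest=0 d=33 new=(6,6) → add node 1 parent=0 cost=6
2. q=(2,30) nearest=1 d=24 new=(2,12) → add node 2 parent=1 cost=12
3. q=(31,6) nearest=1 d=25 new=(12,6) → blocked by [8,10]×[2,7], reject
4. q=(28,22) nearest=1 d=22 new=(12,12) → add node 3 parent=1 cost=12
5. q=(15,11) nearest=3 d=3 new=(15,11) → blocked by [13,18]×[9,11], reject
6. q=(21,11) nearest=3 d=9 new=(18,11) → blocked by [13,18]×[9,11], reject
7. q=(23,23) nearest=3 d=11 new=(18,18) → add node 4 parent=3 cost=18
8. q=(7,26) nearest=4 d=11 new=(12,24) → add node 5 parent=4 cost=24
9. q=(21,0) nearest=3 d=12 new=(18,6) → blocked by [13,18]×[9,11], reject
10. q=(4,28) nearest=5 d=8 new=(6,28) → add node 6 parent=5 cost=30
11. q=(8,27) nearest=6 d=2 new=(8,27) → add node 7 parent=6 cost=32
12. q=(10,26) nearest=5 d=2 new=(10,26) → add node 8 parent=5 cost=26; rewire 7→8 (28<32)
13. q=(19,12) nearest=4 d=6 new=(19,12) → add node 9 parent=4 cost=24
14. q=(4,16) nearest=2 d=4 new=(4,16) → add node 10 parent=2 cost=16; rewire 6→10 (28<30); rewire 7→10 (27<28)
15. q=(26,2) nearest=9 d=10 new=(25,6) → add node 11 parent=9 cost=30
16. q=(0,22) nearest=6 d=6 new=(0,22) → add node 12 parent=6 cost=34
17. q=(9,19) nearest=5 d=5 new=(9,19) → add node 13 parent=5 cost=29
18. q=(21,26) nearest=4 d=8 new=(21,24) → add node 14 parent=4 cost=24
19. q=(7,18) nearest=13 d=2 new=(7,18) → add node 15 parent=13 cost=31
20. q=(4,27) nearest=6 d=2 new=(4,27) → add node 16 parent=6 cost=30
21. q=(30,13) nearest=11 d=7 new=(30,12) → add node 17 parent=11 cost=36

Path: 0 1 3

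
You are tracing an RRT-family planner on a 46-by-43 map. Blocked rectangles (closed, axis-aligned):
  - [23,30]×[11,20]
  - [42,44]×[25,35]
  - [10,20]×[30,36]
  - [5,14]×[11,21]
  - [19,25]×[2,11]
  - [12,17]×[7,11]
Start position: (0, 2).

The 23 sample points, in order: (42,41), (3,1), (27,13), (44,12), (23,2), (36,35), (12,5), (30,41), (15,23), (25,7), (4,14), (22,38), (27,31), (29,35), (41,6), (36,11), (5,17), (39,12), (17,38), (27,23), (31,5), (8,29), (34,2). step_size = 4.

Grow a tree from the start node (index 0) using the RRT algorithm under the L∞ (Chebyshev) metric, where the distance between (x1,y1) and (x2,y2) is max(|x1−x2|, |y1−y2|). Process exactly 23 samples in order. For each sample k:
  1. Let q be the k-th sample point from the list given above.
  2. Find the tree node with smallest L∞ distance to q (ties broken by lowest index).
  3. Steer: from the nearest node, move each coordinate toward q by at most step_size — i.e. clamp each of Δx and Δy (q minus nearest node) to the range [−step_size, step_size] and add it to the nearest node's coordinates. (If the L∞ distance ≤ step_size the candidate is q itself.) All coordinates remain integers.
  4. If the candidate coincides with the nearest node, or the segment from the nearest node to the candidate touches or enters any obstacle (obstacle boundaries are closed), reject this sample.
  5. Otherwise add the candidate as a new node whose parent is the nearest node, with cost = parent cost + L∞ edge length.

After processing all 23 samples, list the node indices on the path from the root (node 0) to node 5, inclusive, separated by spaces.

1. q=(42,41) nearest=0 d=42 new=(4,6) → add node 1 parent=0 cost=4
2. q=(3,1) nearest=0 d=3 new=(3,1) → add node 2 parent=0 cost=3
3. q=(27,13) nearest=1 d=23 new=(8,10) → add node 3 parent=1 cost=8
4. q=(44,12) nearest=3 d=36 new=(12,12) → blocked by [5,14]×[11,21], reject
5. q=(23,2) nearest=3 d=15 new=(12,6) → add node 4 parent=3 cost=12
6. q=(36,35) nearest=3 d=28 new=(12,14) → blocked by [5,14]×[11,21], reject
7. q=(12,5) nearest=4 d=1 new=(12,5) → add node 5 parent=4 cost=13
8. q=(30,41) nearest=3 d=31 new=(12,14) → blocked by [5,14]×[11,21], reject
9. q=(15,23) nearest=3 d=13 new=(12,14) → blocked by [5,14]×[11,21], reject
10. q=(25,7) nearest=4 d=13 new=(16,7) → blocked by [12,17]×[7,11], reject
11. q=(4,14) nearest=3 d=4 new=(4,14) → blocked by [5,14]×[11,21], reject
12. q=(22,38) nearest=3 d=28 new=(12,14) → blocked by [5,14]×[11,21], reject
13. q=(27,31) nearest=3 d=21 new=(12,14) → blocked by [5,14]×[11,21], reject
14. q=(29,35) nearest=3 d=25 new=(12,14) → blocked by [5,14]×[11,21], reject
15. q=(41,6) nearest=4 d=29 new=(16,6) → add node 6 parent=4 cost=16
16. q=(36,11) nearest=6 d=20 new=(20,10) → blocked by [19,25]×[2,11], reject
17. q=(5,17) nearest=3 d=7 new=(5,14) → blocked by [5,14]×[11,21], reject
18. q=(39,12) nearest=6 d=23 new=(20,10) → blocked by [19,25]×[2,11], reject
19. q=(17,38) nearest=3 d=28 new=(12,14) → blocked by [5,14]×[11,21], reject
20. q=(27,23) nearest=4 d=17 new=(16,10) → blocked by [12,17]×[7,11], reject
21. q=(31,5) nearest=6 d=15 new=(20,5) → blocked by [19,25]×[2,11], reject
22. q=(8,29) nearest=3 d=19 new=(8,14) → blocked by [5,14]×[11,21], reject
23. q=(34,2) nearest=6 d=18 new=(20,2) → blocked by [19,25]×[2,11], reject

Path: 0 1 3 4 5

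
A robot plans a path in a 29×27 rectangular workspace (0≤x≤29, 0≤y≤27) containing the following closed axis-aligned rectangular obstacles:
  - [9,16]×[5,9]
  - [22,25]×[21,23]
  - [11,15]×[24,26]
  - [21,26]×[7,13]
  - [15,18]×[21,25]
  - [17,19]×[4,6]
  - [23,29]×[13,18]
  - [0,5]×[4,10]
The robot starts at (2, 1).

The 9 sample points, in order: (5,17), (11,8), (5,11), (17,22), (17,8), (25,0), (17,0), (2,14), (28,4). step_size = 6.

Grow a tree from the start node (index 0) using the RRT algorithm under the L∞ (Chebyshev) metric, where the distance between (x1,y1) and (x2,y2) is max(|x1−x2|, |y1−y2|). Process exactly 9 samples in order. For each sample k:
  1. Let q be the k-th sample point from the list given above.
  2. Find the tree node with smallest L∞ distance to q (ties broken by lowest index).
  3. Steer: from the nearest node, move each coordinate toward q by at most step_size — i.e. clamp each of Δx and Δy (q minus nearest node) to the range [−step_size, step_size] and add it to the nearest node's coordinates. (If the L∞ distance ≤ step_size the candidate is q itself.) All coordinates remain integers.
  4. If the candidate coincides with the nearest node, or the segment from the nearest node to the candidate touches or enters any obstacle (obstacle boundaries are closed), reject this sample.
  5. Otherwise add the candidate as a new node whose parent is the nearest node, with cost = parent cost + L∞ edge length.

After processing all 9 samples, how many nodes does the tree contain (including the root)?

1. q=(5,17) nearest=0 d=16 new=(5,7) → blocked by [0,5]×[4,10], reject
2. q=(11,8) nearest=0 d=9 new=(8,7) → blocked by [0,5]×[4,10], reject
3. q=(5,11) nearest=0 d=10 new=(5,7) → blocked by [0,5]×[4,10], reject
4. q=(17,22) nearest=0 d=21 new=(8,7) → blocked by [0,5]×[4,10], reject
5. q=(17,8) nearest=0 d=15 new=(8,7) → blocked by [0,5]×[4,10], reject
6. q=(25,0) nearest=0 d=23 new=(8,0) → add node 1 parent=0 cost=6
7. q=(17,0) nearest=1 d=9 new=(14,0) → add node 2 parent=1 cost=12
8. q=(2,14) nearest=0 d=13 new=(2,7) → blocked by [0,5]×[4,10], reject
9. q=(28,4) nearest=2 d=14 new=(20,4) → add node 3 parent=2 cost=18

Node count: 4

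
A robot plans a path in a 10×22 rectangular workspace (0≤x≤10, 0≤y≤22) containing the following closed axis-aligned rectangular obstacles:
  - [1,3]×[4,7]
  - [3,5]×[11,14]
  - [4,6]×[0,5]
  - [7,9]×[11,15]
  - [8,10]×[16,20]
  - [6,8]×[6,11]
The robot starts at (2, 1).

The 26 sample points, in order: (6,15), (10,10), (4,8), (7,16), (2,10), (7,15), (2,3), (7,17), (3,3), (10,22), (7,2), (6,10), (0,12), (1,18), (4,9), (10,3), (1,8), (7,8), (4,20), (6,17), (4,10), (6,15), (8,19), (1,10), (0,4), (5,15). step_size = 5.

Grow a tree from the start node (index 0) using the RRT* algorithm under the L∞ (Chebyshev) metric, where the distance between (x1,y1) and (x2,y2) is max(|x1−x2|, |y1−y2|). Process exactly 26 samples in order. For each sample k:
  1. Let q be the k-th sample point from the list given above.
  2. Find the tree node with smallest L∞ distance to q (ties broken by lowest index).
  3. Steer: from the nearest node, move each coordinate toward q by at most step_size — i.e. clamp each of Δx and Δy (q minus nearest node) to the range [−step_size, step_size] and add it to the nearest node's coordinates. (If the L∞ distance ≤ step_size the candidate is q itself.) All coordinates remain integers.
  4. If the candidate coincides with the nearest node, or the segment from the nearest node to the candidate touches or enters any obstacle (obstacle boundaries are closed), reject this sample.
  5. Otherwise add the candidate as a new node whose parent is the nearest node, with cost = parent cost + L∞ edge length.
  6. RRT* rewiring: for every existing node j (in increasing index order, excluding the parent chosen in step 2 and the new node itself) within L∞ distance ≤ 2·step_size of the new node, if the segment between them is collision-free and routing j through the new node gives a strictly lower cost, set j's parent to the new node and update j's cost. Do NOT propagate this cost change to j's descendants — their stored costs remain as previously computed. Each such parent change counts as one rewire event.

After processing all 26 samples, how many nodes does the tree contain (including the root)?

Node count: 16

1. q=(6,15) nearest=0 d=14 new=(6,6) → blocked by [4,6]×[0,5], reject
2. q=(10,10) nearest=0 d=9 new=(7,6) → blocked by [4,6]×[0,5], reject
3. q=(4,8) nearest=0 d=7 new=(4,6) → add node 1 parent=0 cost=5
4. q=(7,16) nearest=1 d=10 new=(7,11) → blocked by [7,9]×[11,15], reject
5. q=(2,10) nearest=1 d=4 new=(2,10) → add node 2 parent=1 cost=9
6. q=(7,15) nearest=2 d=5 new=(7,15) → blocked by [3,5]×[11,14], reject
7. q=(2,3) nearest=0 d=2 new=(2,3) → add node 3 parent=0 cost=2
8. q=(7,17) nearest=2 d=7 new=(7,15) → blocked by [3,5]×[11,14], reject
9. q=(3,3) nearest=3 d=1 new=(3,3) → add node 4 parent=3 cost=3
10. q=(10,22) nearest=2 d=12 new=(7,15) → blocked by [3,5]×[11,14], reject
11. q=(7,2) nearest=1 d=4 new=(7,2) → blocked by [4,6]×[0,5], reject
12. q=(6,10) nearest=1 d=4 new=(6,10) → blocked by [6,8]×[6,11], reject
13. q=(0,12) nearest=2 d=2 new=(0,12) → add node 5 parent=2 cost=11
14. q=(1,18) nearest=5 d=6 new=(1,17) → add node 6 parent=5 cost=16
15. q=(4,9) nearest=2 d=2 new=(4,9) → add node 7 parent=2 cost=11
16. q=(10,3) nearest=1 d=6 new=(9,3) → blocked by [4,6]×[0,5], reject
17. q=(1,8) nearest=2 d=2 new=(1,8) → add node 8 parent=2 cost=11
18. q=(7,8) nearest=1 d=3 new=(7,8) → blocked by [6,8]×[6,11], reject
19. q=(4,20) nearest=6 d=3 new=(4,20) → add node 9 parent=6 cost=19
20. q=(6,17) nearest=9 d=3 new=(6,17) → add node 10 parent=9 cost=22
21. q=(4,10) nearest=7 d=1 new=(4,10) → add node 11 parent=7 cost=12
22. q=(6,15) nearest=10 d=2 new=(6,15) → add node 12 parent=10 cost=24
23. q=(8,19) nearest=10 d=2 new=(8,19) → blocked by [8,10]×[16,20], reject
24. q=(1,10) nearest=2 d=1 new=(1,10) → add node 13 parent=2 cost=10
25. q=(0,4) nearest=3 d=2 new=(0,4) → add node 14 parent=3 cost=4; rewire 8→14 (8<11)
26. q=(5,15) nearest=12 d=1 new=(5,15) → add node 15 parent=12 cost=25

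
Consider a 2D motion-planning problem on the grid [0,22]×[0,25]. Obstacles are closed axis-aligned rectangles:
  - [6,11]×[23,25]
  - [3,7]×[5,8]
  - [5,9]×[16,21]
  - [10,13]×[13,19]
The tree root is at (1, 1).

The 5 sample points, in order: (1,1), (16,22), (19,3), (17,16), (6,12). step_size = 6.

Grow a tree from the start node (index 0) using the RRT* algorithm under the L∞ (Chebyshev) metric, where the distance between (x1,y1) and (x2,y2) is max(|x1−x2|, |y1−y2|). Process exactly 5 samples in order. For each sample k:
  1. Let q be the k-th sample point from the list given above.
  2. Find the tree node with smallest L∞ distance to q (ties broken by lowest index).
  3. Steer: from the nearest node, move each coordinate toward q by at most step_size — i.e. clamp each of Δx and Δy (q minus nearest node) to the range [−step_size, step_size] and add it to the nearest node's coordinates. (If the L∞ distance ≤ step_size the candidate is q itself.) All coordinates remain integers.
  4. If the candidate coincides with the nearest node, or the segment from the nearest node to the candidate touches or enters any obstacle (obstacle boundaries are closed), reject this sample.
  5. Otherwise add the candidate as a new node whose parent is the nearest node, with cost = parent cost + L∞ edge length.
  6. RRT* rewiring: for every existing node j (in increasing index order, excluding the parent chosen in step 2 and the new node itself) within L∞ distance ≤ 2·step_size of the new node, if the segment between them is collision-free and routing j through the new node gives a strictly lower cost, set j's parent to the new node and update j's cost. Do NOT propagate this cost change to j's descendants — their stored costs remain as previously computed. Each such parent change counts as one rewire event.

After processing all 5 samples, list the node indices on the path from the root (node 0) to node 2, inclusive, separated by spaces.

Path: 0 1 2

1. q=(1,1) nearest=0 d=0 → coincident, reject
2. q=(16,22) nearest=0 d=21 new=(7,7) → blocked by [3,7]×[5,8], reject
3. q=(19,3) nearest=0 d=18 new=(7,3) → add node 1 parent=0 cost=6
4. q=(17,16) nearest=1 d=13 new=(13,9) → add node 2 parent=1 cost=12
5. q=(6,12) nearest=2 d=7 new=(7,12) → add node 3 parent=2 cost=18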